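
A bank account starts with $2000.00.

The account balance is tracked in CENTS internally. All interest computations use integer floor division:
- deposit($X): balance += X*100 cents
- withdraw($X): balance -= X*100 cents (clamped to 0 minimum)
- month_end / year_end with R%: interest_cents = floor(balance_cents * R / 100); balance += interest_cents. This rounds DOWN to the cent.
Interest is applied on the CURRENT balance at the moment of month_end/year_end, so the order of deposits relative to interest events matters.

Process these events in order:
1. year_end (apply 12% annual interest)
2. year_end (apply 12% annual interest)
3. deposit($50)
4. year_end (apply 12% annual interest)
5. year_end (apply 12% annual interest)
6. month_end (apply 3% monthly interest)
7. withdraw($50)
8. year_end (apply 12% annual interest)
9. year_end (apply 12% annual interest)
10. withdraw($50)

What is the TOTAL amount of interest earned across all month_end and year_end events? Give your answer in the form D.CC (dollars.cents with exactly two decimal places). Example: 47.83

After 1 (year_end (apply 12% annual interest)): balance=$2240.00 total_interest=$240.00
After 2 (year_end (apply 12% annual interest)): balance=$2508.80 total_interest=$508.80
After 3 (deposit($50)): balance=$2558.80 total_interest=$508.80
After 4 (year_end (apply 12% annual interest)): balance=$2865.85 total_interest=$815.85
After 5 (year_end (apply 12% annual interest)): balance=$3209.75 total_interest=$1159.75
After 6 (month_end (apply 3% monthly interest)): balance=$3306.04 total_interest=$1256.04
After 7 (withdraw($50)): balance=$3256.04 total_interest=$1256.04
After 8 (year_end (apply 12% annual interest)): balance=$3646.76 total_interest=$1646.76
After 9 (year_end (apply 12% annual interest)): balance=$4084.37 total_interest=$2084.37
After 10 (withdraw($50)): balance=$4034.37 total_interest=$2084.37

Answer: 2084.37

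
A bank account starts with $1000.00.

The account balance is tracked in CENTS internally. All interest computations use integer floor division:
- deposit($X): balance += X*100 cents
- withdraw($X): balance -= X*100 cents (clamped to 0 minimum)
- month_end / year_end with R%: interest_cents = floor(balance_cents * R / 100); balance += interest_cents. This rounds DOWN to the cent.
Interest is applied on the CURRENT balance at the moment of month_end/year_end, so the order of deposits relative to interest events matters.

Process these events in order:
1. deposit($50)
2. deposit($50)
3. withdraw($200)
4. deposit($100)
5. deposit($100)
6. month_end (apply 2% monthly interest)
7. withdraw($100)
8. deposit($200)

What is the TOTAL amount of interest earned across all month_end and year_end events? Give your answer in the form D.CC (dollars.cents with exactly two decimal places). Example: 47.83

After 1 (deposit($50)): balance=$1050.00 total_interest=$0.00
After 2 (deposit($50)): balance=$1100.00 total_interest=$0.00
After 3 (withdraw($200)): balance=$900.00 total_interest=$0.00
After 4 (deposit($100)): balance=$1000.00 total_interest=$0.00
After 5 (deposit($100)): balance=$1100.00 total_interest=$0.00
After 6 (month_end (apply 2% monthly interest)): balance=$1122.00 total_interest=$22.00
After 7 (withdraw($100)): balance=$1022.00 total_interest=$22.00
After 8 (deposit($200)): balance=$1222.00 total_interest=$22.00

Answer: 22.00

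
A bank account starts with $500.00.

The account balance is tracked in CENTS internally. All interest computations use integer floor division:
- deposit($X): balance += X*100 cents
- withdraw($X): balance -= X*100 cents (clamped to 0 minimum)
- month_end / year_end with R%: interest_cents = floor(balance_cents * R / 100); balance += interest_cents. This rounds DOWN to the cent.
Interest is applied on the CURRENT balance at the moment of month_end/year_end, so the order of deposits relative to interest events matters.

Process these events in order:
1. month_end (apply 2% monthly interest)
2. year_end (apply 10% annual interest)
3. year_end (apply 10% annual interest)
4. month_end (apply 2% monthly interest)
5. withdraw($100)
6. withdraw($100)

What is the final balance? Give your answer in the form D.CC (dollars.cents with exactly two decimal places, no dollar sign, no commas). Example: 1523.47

Answer: 429.44

Derivation:
After 1 (month_end (apply 2% monthly interest)): balance=$510.00 total_interest=$10.00
After 2 (year_end (apply 10% annual interest)): balance=$561.00 total_interest=$61.00
After 3 (year_end (apply 10% annual interest)): balance=$617.10 total_interest=$117.10
After 4 (month_end (apply 2% monthly interest)): balance=$629.44 total_interest=$129.44
After 5 (withdraw($100)): balance=$529.44 total_interest=$129.44
After 6 (withdraw($100)): balance=$429.44 total_interest=$129.44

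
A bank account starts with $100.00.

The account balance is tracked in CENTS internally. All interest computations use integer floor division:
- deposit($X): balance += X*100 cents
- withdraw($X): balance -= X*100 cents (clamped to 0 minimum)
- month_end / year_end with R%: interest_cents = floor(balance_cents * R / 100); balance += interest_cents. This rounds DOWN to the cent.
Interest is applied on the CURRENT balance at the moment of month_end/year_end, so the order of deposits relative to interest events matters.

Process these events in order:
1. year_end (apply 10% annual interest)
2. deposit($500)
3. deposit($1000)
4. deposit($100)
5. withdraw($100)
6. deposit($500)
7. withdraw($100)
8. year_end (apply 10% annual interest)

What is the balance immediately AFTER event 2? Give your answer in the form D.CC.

After 1 (year_end (apply 10% annual interest)): balance=$110.00 total_interest=$10.00
After 2 (deposit($500)): balance=$610.00 total_interest=$10.00

Answer: 610.00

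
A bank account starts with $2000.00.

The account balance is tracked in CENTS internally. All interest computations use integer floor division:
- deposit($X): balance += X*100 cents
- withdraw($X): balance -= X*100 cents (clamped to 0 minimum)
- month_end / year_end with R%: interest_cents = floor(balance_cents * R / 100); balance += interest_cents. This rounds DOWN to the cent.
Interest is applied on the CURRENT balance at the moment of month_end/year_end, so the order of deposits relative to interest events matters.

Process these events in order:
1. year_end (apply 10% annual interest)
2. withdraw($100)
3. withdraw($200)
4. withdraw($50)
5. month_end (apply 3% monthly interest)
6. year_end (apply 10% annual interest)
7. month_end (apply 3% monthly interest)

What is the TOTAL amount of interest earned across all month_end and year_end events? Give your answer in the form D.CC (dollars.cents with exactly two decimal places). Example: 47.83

After 1 (year_end (apply 10% annual interest)): balance=$2200.00 total_interest=$200.00
After 2 (withdraw($100)): balance=$2100.00 total_interest=$200.00
After 3 (withdraw($200)): balance=$1900.00 total_interest=$200.00
After 4 (withdraw($50)): balance=$1850.00 total_interest=$200.00
After 5 (month_end (apply 3% monthly interest)): balance=$1905.50 total_interest=$255.50
After 6 (year_end (apply 10% annual interest)): balance=$2096.05 total_interest=$446.05
After 7 (month_end (apply 3% monthly interest)): balance=$2158.93 total_interest=$508.93

Answer: 508.93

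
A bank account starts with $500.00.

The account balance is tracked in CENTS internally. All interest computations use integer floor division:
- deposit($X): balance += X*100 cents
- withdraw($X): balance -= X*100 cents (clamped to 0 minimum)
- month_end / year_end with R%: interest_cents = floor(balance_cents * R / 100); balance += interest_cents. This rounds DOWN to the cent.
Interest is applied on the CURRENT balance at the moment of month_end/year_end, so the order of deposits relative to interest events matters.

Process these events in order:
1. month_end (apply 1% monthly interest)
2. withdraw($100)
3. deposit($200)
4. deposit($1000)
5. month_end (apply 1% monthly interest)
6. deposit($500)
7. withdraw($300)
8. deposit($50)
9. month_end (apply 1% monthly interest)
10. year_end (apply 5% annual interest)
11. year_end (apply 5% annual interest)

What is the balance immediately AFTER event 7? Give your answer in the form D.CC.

Answer: 1821.05

Derivation:
After 1 (month_end (apply 1% monthly interest)): balance=$505.00 total_interest=$5.00
After 2 (withdraw($100)): balance=$405.00 total_interest=$5.00
After 3 (deposit($200)): balance=$605.00 total_interest=$5.00
After 4 (deposit($1000)): balance=$1605.00 total_interest=$5.00
After 5 (month_end (apply 1% monthly interest)): balance=$1621.05 total_interest=$21.05
After 6 (deposit($500)): balance=$2121.05 total_interest=$21.05
After 7 (withdraw($300)): balance=$1821.05 total_interest=$21.05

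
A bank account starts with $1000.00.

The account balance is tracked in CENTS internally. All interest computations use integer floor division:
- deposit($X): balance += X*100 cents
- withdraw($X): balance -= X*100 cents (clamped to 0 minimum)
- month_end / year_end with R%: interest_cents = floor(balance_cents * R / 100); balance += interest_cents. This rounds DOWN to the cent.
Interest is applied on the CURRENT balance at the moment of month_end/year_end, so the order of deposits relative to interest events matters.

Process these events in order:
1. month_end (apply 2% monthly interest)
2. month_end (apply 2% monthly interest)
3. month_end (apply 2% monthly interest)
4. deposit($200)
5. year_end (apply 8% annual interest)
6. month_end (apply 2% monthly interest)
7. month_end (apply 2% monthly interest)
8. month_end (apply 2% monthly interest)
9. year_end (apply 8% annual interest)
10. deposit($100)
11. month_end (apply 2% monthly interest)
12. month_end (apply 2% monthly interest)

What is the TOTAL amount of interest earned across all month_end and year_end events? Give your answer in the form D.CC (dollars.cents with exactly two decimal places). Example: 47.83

Answer: 428.18

Derivation:
After 1 (month_end (apply 2% monthly interest)): balance=$1020.00 total_interest=$20.00
After 2 (month_end (apply 2% monthly interest)): balance=$1040.40 total_interest=$40.40
After 3 (month_end (apply 2% monthly interest)): balance=$1061.20 total_interest=$61.20
After 4 (deposit($200)): balance=$1261.20 total_interest=$61.20
After 5 (year_end (apply 8% annual interest)): balance=$1362.09 total_interest=$162.09
After 6 (month_end (apply 2% monthly interest)): balance=$1389.33 total_interest=$189.33
After 7 (month_end (apply 2% monthly interest)): balance=$1417.11 total_interest=$217.11
After 8 (month_end (apply 2% monthly interest)): balance=$1445.45 total_interest=$245.45
After 9 (year_end (apply 8% annual interest)): balance=$1561.08 total_interest=$361.08
After 10 (deposit($100)): balance=$1661.08 total_interest=$361.08
After 11 (month_end (apply 2% monthly interest)): balance=$1694.30 total_interest=$394.30
After 12 (month_end (apply 2% monthly interest)): balance=$1728.18 total_interest=$428.18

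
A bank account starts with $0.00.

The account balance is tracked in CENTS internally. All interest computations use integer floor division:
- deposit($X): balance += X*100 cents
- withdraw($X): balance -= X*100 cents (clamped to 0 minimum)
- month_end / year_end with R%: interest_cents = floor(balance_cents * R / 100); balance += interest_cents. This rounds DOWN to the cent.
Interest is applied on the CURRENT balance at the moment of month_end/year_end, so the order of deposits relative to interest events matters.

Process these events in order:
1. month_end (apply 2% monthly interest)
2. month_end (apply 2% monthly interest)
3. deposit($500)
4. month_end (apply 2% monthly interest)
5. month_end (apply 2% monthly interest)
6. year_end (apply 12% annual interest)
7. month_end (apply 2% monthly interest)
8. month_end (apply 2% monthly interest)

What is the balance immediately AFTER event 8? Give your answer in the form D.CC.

Answer: 606.15

Derivation:
After 1 (month_end (apply 2% monthly interest)): balance=$0.00 total_interest=$0.00
After 2 (month_end (apply 2% monthly interest)): balance=$0.00 total_interest=$0.00
After 3 (deposit($500)): balance=$500.00 total_interest=$0.00
After 4 (month_end (apply 2% monthly interest)): balance=$510.00 total_interest=$10.00
After 5 (month_end (apply 2% monthly interest)): balance=$520.20 total_interest=$20.20
After 6 (year_end (apply 12% annual interest)): balance=$582.62 total_interest=$82.62
After 7 (month_end (apply 2% monthly interest)): balance=$594.27 total_interest=$94.27
After 8 (month_end (apply 2% monthly interest)): balance=$606.15 total_interest=$106.15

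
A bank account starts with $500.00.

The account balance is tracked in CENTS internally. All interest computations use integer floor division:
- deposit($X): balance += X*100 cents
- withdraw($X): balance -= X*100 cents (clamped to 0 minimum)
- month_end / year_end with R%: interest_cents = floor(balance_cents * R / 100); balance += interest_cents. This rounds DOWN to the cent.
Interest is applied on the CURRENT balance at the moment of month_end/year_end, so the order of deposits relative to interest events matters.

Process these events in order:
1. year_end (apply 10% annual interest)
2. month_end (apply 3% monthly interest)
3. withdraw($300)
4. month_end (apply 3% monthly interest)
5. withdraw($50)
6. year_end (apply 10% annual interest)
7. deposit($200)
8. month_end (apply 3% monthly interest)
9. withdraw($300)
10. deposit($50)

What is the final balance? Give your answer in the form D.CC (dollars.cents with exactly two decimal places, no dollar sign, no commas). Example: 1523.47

Answer: 210.33

Derivation:
After 1 (year_end (apply 10% annual interest)): balance=$550.00 total_interest=$50.00
After 2 (month_end (apply 3% monthly interest)): balance=$566.50 total_interest=$66.50
After 3 (withdraw($300)): balance=$266.50 total_interest=$66.50
After 4 (month_end (apply 3% monthly interest)): balance=$274.49 total_interest=$74.49
After 5 (withdraw($50)): balance=$224.49 total_interest=$74.49
After 6 (year_end (apply 10% annual interest)): balance=$246.93 total_interest=$96.93
After 7 (deposit($200)): balance=$446.93 total_interest=$96.93
After 8 (month_end (apply 3% monthly interest)): balance=$460.33 total_interest=$110.33
After 9 (withdraw($300)): balance=$160.33 total_interest=$110.33
After 10 (deposit($50)): balance=$210.33 total_interest=$110.33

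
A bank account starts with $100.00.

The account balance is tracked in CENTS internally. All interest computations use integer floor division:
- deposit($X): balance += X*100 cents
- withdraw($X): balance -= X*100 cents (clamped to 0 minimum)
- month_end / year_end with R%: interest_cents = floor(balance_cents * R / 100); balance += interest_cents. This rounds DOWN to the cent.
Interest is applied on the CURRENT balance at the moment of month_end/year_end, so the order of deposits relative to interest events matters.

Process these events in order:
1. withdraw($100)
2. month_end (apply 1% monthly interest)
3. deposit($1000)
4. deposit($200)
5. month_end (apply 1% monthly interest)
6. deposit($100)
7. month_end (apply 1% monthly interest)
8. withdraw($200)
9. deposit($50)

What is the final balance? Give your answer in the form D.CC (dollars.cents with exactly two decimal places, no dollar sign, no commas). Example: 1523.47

Answer: 1175.12

Derivation:
After 1 (withdraw($100)): balance=$0.00 total_interest=$0.00
After 2 (month_end (apply 1% monthly interest)): balance=$0.00 total_interest=$0.00
After 3 (deposit($1000)): balance=$1000.00 total_interest=$0.00
After 4 (deposit($200)): balance=$1200.00 total_interest=$0.00
After 5 (month_end (apply 1% monthly interest)): balance=$1212.00 total_interest=$12.00
After 6 (deposit($100)): balance=$1312.00 total_interest=$12.00
After 7 (month_end (apply 1% monthly interest)): balance=$1325.12 total_interest=$25.12
After 8 (withdraw($200)): balance=$1125.12 total_interest=$25.12
After 9 (deposit($50)): balance=$1175.12 total_interest=$25.12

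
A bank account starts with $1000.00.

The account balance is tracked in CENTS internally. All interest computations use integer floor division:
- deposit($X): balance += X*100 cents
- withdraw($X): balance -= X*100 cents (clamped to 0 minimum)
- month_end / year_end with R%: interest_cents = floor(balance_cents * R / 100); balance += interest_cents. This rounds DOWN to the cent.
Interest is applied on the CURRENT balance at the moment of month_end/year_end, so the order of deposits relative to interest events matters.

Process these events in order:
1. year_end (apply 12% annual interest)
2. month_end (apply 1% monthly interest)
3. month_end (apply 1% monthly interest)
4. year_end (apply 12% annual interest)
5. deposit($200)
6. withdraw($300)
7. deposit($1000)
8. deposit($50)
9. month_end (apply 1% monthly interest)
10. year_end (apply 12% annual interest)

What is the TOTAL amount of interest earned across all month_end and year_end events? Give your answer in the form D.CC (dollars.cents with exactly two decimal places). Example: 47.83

Answer: 572.12

Derivation:
After 1 (year_end (apply 12% annual interest)): balance=$1120.00 total_interest=$120.00
After 2 (month_end (apply 1% monthly interest)): balance=$1131.20 total_interest=$131.20
After 3 (month_end (apply 1% monthly interest)): balance=$1142.51 total_interest=$142.51
After 4 (year_end (apply 12% annual interest)): balance=$1279.61 total_interest=$279.61
After 5 (deposit($200)): balance=$1479.61 total_interest=$279.61
After 6 (withdraw($300)): balance=$1179.61 total_interest=$279.61
After 7 (deposit($1000)): balance=$2179.61 total_interest=$279.61
After 8 (deposit($50)): balance=$2229.61 total_interest=$279.61
After 9 (month_end (apply 1% monthly interest)): balance=$2251.90 total_interest=$301.90
After 10 (year_end (apply 12% annual interest)): balance=$2522.12 total_interest=$572.12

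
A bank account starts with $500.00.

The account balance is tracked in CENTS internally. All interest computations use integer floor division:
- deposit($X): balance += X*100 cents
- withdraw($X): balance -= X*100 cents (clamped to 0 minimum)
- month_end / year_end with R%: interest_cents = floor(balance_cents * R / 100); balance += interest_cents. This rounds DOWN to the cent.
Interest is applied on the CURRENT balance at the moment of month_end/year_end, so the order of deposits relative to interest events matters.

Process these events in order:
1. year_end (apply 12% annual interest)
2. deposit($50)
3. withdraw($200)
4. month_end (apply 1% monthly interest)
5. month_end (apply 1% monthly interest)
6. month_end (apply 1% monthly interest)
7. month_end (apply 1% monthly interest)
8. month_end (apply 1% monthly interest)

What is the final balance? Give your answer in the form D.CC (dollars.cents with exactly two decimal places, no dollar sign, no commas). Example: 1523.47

Answer: 430.90

Derivation:
After 1 (year_end (apply 12% annual interest)): balance=$560.00 total_interest=$60.00
After 2 (deposit($50)): balance=$610.00 total_interest=$60.00
After 3 (withdraw($200)): balance=$410.00 total_interest=$60.00
After 4 (month_end (apply 1% monthly interest)): balance=$414.10 total_interest=$64.10
After 5 (month_end (apply 1% monthly interest)): balance=$418.24 total_interest=$68.24
After 6 (month_end (apply 1% monthly interest)): balance=$422.42 total_interest=$72.42
After 7 (month_end (apply 1% monthly interest)): balance=$426.64 total_interest=$76.64
After 8 (month_end (apply 1% monthly interest)): balance=$430.90 total_interest=$80.90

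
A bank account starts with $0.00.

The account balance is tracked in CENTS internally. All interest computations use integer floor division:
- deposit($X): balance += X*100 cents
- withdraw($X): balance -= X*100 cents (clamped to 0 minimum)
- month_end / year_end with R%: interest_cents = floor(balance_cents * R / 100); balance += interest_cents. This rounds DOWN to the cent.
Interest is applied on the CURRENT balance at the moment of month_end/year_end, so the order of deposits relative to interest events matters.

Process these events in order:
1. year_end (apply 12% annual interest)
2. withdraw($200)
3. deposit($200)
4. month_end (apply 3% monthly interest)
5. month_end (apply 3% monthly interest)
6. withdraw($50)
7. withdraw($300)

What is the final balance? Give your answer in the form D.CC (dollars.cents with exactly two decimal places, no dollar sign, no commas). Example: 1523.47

Answer: 0.00

Derivation:
After 1 (year_end (apply 12% annual interest)): balance=$0.00 total_interest=$0.00
After 2 (withdraw($200)): balance=$0.00 total_interest=$0.00
After 3 (deposit($200)): balance=$200.00 total_interest=$0.00
After 4 (month_end (apply 3% monthly interest)): balance=$206.00 total_interest=$6.00
After 5 (month_end (apply 3% monthly interest)): balance=$212.18 total_interest=$12.18
After 6 (withdraw($50)): balance=$162.18 total_interest=$12.18
After 7 (withdraw($300)): balance=$0.00 total_interest=$12.18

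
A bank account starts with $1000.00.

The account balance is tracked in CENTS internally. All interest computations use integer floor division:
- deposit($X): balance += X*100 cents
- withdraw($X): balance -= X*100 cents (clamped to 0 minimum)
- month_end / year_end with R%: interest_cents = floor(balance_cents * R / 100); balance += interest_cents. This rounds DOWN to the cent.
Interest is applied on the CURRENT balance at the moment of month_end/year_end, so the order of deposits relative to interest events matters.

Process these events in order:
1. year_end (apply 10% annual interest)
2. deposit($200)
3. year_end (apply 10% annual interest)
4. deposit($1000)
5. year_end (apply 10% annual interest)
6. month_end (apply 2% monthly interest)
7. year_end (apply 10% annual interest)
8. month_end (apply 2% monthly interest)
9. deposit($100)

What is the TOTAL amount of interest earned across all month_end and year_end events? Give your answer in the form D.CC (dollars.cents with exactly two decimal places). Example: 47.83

Answer: 859.08

Derivation:
After 1 (year_end (apply 10% annual interest)): balance=$1100.00 total_interest=$100.00
After 2 (deposit($200)): balance=$1300.00 total_interest=$100.00
After 3 (year_end (apply 10% annual interest)): balance=$1430.00 total_interest=$230.00
After 4 (deposit($1000)): balance=$2430.00 total_interest=$230.00
After 5 (year_end (apply 10% annual interest)): balance=$2673.00 total_interest=$473.00
After 6 (month_end (apply 2% monthly interest)): balance=$2726.46 total_interest=$526.46
After 7 (year_end (apply 10% annual interest)): balance=$2999.10 total_interest=$799.10
After 8 (month_end (apply 2% monthly interest)): balance=$3059.08 total_interest=$859.08
After 9 (deposit($100)): balance=$3159.08 total_interest=$859.08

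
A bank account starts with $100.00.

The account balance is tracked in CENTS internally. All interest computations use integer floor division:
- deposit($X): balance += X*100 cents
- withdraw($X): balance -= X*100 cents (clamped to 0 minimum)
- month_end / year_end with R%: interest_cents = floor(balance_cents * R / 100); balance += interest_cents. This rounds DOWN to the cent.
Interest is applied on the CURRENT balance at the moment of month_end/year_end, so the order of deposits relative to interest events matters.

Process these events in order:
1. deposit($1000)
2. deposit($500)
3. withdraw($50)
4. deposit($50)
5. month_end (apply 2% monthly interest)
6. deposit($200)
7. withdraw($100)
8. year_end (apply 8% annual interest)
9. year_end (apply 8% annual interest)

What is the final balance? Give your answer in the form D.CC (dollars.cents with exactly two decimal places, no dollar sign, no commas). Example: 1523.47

Answer: 2020.20

Derivation:
After 1 (deposit($1000)): balance=$1100.00 total_interest=$0.00
After 2 (deposit($500)): balance=$1600.00 total_interest=$0.00
After 3 (withdraw($50)): balance=$1550.00 total_interest=$0.00
After 4 (deposit($50)): balance=$1600.00 total_interest=$0.00
After 5 (month_end (apply 2% monthly interest)): balance=$1632.00 total_interest=$32.00
After 6 (deposit($200)): balance=$1832.00 total_interest=$32.00
After 7 (withdraw($100)): balance=$1732.00 total_interest=$32.00
After 8 (year_end (apply 8% annual interest)): balance=$1870.56 total_interest=$170.56
After 9 (year_end (apply 8% annual interest)): balance=$2020.20 total_interest=$320.20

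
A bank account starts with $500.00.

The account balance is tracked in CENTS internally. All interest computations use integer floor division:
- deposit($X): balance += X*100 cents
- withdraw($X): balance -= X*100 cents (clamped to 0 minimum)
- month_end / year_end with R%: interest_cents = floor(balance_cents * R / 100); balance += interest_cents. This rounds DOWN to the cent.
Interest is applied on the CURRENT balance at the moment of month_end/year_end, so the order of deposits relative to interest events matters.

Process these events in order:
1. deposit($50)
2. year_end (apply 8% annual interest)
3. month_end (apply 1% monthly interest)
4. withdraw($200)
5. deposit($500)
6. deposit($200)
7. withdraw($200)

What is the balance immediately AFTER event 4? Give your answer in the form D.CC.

After 1 (deposit($50)): balance=$550.00 total_interest=$0.00
After 2 (year_end (apply 8% annual interest)): balance=$594.00 total_interest=$44.00
After 3 (month_end (apply 1% monthly interest)): balance=$599.94 total_interest=$49.94
After 4 (withdraw($200)): balance=$399.94 total_interest=$49.94

Answer: 399.94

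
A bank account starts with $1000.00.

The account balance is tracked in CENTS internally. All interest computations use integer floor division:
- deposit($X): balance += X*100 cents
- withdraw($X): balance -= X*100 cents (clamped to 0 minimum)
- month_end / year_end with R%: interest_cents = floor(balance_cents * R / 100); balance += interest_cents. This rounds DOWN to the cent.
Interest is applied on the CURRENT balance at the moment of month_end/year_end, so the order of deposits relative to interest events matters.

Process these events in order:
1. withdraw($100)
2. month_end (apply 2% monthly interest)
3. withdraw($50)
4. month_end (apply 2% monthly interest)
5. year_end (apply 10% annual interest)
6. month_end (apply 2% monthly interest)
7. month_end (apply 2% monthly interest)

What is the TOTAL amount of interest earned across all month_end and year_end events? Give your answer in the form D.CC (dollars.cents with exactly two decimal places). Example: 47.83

After 1 (withdraw($100)): balance=$900.00 total_interest=$0.00
After 2 (month_end (apply 2% monthly interest)): balance=$918.00 total_interest=$18.00
After 3 (withdraw($50)): balance=$868.00 total_interest=$18.00
After 4 (month_end (apply 2% monthly interest)): balance=$885.36 total_interest=$35.36
After 5 (year_end (apply 10% annual interest)): balance=$973.89 total_interest=$123.89
After 6 (month_end (apply 2% monthly interest)): balance=$993.36 total_interest=$143.36
After 7 (month_end (apply 2% monthly interest)): balance=$1013.22 total_interest=$163.22

Answer: 163.22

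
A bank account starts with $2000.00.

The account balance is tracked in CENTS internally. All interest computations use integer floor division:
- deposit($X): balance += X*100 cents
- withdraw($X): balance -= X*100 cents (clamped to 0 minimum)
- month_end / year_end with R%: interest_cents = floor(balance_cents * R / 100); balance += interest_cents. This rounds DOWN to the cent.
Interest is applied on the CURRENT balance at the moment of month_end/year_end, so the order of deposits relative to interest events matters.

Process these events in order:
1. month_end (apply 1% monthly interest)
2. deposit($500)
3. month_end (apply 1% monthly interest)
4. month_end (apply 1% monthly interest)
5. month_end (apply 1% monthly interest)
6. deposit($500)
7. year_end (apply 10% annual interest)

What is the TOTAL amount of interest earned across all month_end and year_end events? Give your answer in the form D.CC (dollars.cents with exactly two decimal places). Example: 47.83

Answer: 405.98

Derivation:
After 1 (month_end (apply 1% monthly interest)): balance=$2020.00 total_interest=$20.00
After 2 (deposit($500)): balance=$2520.00 total_interest=$20.00
After 3 (month_end (apply 1% monthly interest)): balance=$2545.20 total_interest=$45.20
After 4 (month_end (apply 1% monthly interest)): balance=$2570.65 total_interest=$70.65
After 5 (month_end (apply 1% monthly interest)): balance=$2596.35 total_interest=$96.35
After 6 (deposit($500)): balance=$3096.35 total_interest=$96.35
After 7 (year_end (apply 10% annual interest)): balance=$3405.98 total_interest=$405.98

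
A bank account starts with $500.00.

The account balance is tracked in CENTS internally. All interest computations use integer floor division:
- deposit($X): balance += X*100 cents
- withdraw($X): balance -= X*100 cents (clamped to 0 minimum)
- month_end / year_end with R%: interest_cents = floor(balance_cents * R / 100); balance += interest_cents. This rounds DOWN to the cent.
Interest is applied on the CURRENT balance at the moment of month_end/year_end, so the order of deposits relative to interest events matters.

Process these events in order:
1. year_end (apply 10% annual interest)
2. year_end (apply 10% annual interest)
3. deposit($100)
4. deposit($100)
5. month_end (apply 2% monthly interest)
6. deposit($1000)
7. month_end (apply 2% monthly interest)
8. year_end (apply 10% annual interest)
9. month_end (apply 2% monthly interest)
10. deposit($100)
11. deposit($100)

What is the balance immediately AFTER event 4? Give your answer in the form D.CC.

After 1 (year_end (apply 10% annual interest)): balance=$550.00 total_interest=$50.00
After 2 (year_end (apply 10% annual interest)): balance=$605.00 total_interest=$105.00
After 3 (deposit($100)): balance=$705.00 total_interest=$105.00
After 4 (deposit($100)): balance=$805.00 total_interest=$105.00

Answer: 805.00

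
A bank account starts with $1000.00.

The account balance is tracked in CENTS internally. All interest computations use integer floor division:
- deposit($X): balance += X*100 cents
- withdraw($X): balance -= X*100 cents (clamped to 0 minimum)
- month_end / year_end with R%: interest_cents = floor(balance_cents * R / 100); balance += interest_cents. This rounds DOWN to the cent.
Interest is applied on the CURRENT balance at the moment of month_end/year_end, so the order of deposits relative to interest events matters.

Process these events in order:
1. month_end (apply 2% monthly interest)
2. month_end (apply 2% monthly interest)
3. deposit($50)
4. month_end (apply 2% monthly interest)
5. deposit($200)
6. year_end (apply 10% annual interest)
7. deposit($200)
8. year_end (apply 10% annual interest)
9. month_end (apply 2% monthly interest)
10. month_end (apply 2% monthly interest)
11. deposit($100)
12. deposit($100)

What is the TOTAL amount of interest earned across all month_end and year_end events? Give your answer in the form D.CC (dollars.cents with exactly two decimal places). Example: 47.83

Answer: 430.78

Derivation:
After 1 (month_end (apply 2% monthly interest)): balance=$1020.00 total_interest=$20.00
After 2 (month_end (apply 2% monthly interest)): balance=$1040.40 total_interest=$40.40
After 3 (deposit($50)): balance=$1090.40 total_interest=$40.40
After 4 (month_end (apply 2% monthly interest)): balance=$1112.20 total_interest=$62.20
After 5 (deposit($200)): balance=$1312.20 total_interest=$62.20
After 6 (year_end (apply 10% annual interest)): balance=$1443.42 total_interest=$193.42
After 7 (deposit($200)): balance=$1643.42 total_interest=$193.42
After 8 (year_end (apply 10% annual interest)): balance=$1807.76 total_interest=$357.76
After 9 (month_end (apply 2% monthly interest)): balance=$1843.91 total_interest=$393.91
After 10 (month_end (apply 2% monthly interest)): balance=$1880.78 total_interest=$430.78
After 11 (deposit($100)): balance=$1980.78 total_interest=$430.78
After 12 (deposit($100)): balance=$2080.78 total_interest=$430.78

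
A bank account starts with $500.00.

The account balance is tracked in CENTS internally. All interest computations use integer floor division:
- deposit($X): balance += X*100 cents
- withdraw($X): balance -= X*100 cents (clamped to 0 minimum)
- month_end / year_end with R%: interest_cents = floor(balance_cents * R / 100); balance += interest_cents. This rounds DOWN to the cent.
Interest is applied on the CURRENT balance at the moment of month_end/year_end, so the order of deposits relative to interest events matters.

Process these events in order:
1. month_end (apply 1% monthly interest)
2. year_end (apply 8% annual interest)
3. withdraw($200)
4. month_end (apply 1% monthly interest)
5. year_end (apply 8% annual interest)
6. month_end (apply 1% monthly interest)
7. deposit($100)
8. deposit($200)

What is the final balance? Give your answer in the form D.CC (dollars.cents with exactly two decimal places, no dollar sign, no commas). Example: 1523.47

Answer: 680.51

Derivation:
After 1 (month_end (apply 1% monthly interest)): balance=$505.00 total_interest=$5.00
After 2 (year_end (apply 8% annual interest)): balance=$545.40 total_interest=$45.40
After 3 (withdraw($200)): balance=$345.40 total_interest=$45.40
After 4 (month_end (apply 1% monthly interest)): balance=$348.85 total_interest=$48.85
After 5 (year_end (apply 8% annual interest)): balance=$376.75 total_interest=$76.75
After 6 (month_end (apply 1% monthly interest)): balance=$380.51 total_interest=$80.51
After 7 (deposit($100)): balance=$480.51 total_interest=$80.51
After 8 (deposit($200)): balance=$680.51 total_interest=$80.51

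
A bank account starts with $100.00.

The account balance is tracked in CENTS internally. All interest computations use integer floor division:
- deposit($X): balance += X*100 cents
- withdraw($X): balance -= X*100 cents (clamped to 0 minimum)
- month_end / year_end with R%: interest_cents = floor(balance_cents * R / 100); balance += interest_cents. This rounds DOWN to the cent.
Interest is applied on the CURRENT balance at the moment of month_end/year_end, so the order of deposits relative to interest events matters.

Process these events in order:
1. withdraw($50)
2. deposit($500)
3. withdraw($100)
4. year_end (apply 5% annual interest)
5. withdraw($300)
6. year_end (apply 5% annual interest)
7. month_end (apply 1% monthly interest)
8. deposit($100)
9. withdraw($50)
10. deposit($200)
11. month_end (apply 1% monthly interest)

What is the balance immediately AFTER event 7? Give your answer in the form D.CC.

After 1 (withdraw($50)): balance=$50.00 total_interest=$0.00
After 2 (deposit($500)): balance=$550.00 total_interest=$0.00
After 3 (withdraw($100)): balance=$450.00 total_interest=$0.00
After 4 (year_end (apply 5% annual interest)): balance=$472.50 total_interest=$22.50
After 5 (withdraw($300)): balance=$172.50 total_interest=$22.50
After 6 (year_end (apply 5% annual interest)): balance=$181.12 total_interest=$31.12
After 7 (month_end (apply 1% monthly interest)): balance=$182.93 total_interest=$32.93

Answer: 182.93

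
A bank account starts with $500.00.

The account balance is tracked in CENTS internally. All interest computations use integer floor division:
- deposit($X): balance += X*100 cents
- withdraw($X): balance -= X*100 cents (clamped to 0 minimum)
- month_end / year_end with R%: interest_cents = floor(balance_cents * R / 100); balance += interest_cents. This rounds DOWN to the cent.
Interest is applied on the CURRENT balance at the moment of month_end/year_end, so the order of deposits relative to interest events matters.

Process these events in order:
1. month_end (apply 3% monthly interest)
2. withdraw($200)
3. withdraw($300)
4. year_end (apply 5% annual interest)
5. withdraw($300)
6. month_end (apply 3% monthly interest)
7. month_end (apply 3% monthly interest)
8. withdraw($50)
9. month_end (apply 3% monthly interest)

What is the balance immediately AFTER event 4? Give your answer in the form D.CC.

After 1 (month_end (apply 3% monthly interest)): balance=$515.00 total_interest=$15.00
After 2 (withdraw($200)): balance=$315.00 total_interest=$15.00
After 3 (withdraw($300)): balance=$15.00 total_interest=$15.00
After 4 (year_end (apply 5% annual interest)): balance=$15.75 total_interest=$15.75

Answer: 15.75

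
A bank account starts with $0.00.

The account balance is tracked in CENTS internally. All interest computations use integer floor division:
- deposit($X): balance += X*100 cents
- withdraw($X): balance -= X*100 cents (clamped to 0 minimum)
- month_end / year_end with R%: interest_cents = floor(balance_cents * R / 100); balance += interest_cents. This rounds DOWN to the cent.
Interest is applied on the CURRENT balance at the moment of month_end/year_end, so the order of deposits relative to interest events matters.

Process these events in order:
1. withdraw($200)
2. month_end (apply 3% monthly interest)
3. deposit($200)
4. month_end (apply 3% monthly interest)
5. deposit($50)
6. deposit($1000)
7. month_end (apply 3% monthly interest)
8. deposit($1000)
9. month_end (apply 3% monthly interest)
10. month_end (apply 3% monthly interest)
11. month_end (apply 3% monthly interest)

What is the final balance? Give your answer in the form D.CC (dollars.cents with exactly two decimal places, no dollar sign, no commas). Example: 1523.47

Answer: 2506.36

Derivation:
After 1 (withdraw($200)): balance=$0.00 total_interest=$0.00
After 2 (month_end (apply 3% monthly interest)): balance=$0.00 total_interest=$0.00
After 3 (deposit($200)): balance=$200.00 total_interest=$0.00
After 4 (month_end (apply 3% monthly interest)): balance=$206.00 total_interest=$6.00
After 5 (deposit($50)): balance=$256.00 total_interest=$6.00
After 6 (deposit($1000)): balance=$1256.00 total_interest=$6.00
After 7 (month_end (apply 3% monthly interest)): balance=$1293.68 total_interest=$43.68
After 8 (deposit($1000)): balance=$2293.68 total_interest=$43.68
After 9 (month_end (apply 3% monthly interest)): balance=$2362.49 total_interest=$112.49
After 10 (month_end (apply 3% monthly interest)): balance=$2433.36 total_interest=$183.36
After 11 (month_end (apply 3% monthly interest)): balance=$2506.36 total_interest=$256.36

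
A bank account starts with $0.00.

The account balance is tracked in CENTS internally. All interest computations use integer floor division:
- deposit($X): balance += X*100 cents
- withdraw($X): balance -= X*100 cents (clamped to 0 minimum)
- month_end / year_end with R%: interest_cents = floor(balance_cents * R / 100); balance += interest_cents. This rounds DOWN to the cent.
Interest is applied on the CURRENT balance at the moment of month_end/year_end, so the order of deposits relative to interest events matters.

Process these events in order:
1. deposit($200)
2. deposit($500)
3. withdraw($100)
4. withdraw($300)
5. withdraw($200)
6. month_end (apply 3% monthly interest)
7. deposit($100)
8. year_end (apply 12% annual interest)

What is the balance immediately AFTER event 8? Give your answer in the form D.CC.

Answer: 227.36

Derivation:
After 1 (deposit($200)): balance=$200.00 total_interest=$0.00
After 2 (deposit($500)): balance=$700.00 total_interest=$0.00
After 3 (withdraw($100)): balance=$600.00 total_interest=$0.00
After 4 (withdraw($300)): balance=$300.00 total_interest=$0.00
After 5 (withdraw($200)): balance=$100.00 total_interest=$0.00
After 6 (month_end (apply 3% monthly interest)): balance=$103.00 total_interest=$3.00
After 7 (deposit($100)): balance=$203.00 total_interest=$3.00
After 8 (year_end (apply 12% annual interest)): balance=$227.36 total_interest=$27.36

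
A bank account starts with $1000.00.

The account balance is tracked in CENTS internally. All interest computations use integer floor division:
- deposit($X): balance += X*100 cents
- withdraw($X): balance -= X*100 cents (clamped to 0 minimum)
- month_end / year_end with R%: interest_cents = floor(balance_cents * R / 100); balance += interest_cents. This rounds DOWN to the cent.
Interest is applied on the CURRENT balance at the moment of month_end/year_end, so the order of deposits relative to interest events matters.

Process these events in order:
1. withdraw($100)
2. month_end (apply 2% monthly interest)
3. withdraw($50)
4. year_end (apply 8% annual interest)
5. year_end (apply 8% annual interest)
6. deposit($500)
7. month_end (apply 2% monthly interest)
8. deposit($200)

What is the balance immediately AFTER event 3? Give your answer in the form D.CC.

Answer: 868.00

Derivation:
After 1 (withdraw($100)): balance=$900.00 total_interest=$0.00
After 2 (month_end (apply 2% monthly interest)): balance=$918.00 total_interest=$18.00
After 3 (withdraw($50)): balance=$868.00 total_interest=$18.00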